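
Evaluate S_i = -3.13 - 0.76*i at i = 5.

S_5 = -3.13 + -0.76*5 = -3.13 + -3.8 = -6.93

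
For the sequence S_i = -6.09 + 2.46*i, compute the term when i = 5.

S_5 = -6.09 + 2.46*5 = -6.09 + 12.3 = 6.21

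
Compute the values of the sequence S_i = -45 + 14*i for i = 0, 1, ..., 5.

This is an arithmetic sequence.
i=0: S_0 = -45 + 14*0 = -45
i=1: S_1 = -45 + 14*1 = -31
i=2: S_2 = -45 + 14*2 = -17
i=3: S_3 = -45 + 14*3 = -3
i=4: S_4 = -45 + 14*4 = 11
i=5: S_5 = -45 + 14*5 = 25
The first 6 terms are: [-45, -31, -17, -3, 11, 25]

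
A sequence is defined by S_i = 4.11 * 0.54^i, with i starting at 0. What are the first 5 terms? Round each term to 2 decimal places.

This is a geometric sequence.
i=0: S_0 = 4.11 * 0.54^0 = 4.11
i=1: S_1 = 4.11 * 0.54^1 ≈ 2.22
i=2: S_2 = 4.11 * 0.54^2 ≈ 1.2
i=3: S_3 = 4.11 * 0.54^3 ≈ 0.65
i=4: S_4 = 4.11 * 0.54^4 ≈ 0.35
The first 5 terms are: [4.11, 2.22, 1.2, 0.65, 0.35]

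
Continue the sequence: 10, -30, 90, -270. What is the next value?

Ratios: -30 / 10 = -3.0
This is a geometric sequence with common ratio r = -3.
Next term = -270 * -3 = 810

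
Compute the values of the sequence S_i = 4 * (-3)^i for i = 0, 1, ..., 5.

This is a geometric sequence.
i=0: S_0 = 4 * (-3)^0 = 4
i=1: S_1 = 4 * (-3)^1 = -12
i=2: S_2 = 4 * (-3)^2 = 36
i=3: S_3 = 4 * (-3)^3 = -108
i=4: S_4 = 4 * (-3)^4 = 324
i=5: S_5 = 4 * (-3)^5 = -972
The first 6 terms are: [4, -12, 36, -108, 324, -972]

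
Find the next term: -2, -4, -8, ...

Ratios: -4 / -2 = 2.0
This is a geometric sequence with common ratio r = 2.
Next term = -8 * 2 = -16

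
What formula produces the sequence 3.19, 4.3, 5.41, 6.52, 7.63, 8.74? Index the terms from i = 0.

Check differences: 4.3 - 3.19 = 1.11
5.41 - 4.3 = 1.11
Common difference d = 1.11.
First term a = 3.19.
Formula: S_i = 3.19 + 1.11*i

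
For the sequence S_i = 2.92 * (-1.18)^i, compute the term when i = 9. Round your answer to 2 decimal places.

S_9 = 2.92 * (-1.18)^9 ≈ 2.92 * -4.4355 ≈ -12.95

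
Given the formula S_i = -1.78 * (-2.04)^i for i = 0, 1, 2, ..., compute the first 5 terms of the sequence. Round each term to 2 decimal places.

This is a geometric sequence.
i=0: S_0 = -1.78 * (-2.04)^0 = -1.78
i=1: S_1 = -1.78 * (-2.04)^1 ≈ 3.63
i=2: S_2 = -1.78 * (-2.04)^2 ≈ -7.41
i=3: S_3 = -1.78 * (-2.04)^3 ≈ 15.11
i=4: S_4 = -1.78 * (-2.04)^4 ≈ -30.83
The first 5 terms are: [-1.78, 3.63, -7.41, 15.11, -30.83]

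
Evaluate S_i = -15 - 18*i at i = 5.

S_5 = -15 + -18*5 = -15 + -90 = -105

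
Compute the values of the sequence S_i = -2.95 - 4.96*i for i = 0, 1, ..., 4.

This is an arithmetic sequence.
i=0: S_0 = -2.95 + -4.96*0 = -2.95
i=1: S_1 = -2.95 + -4.96*1 = -7.91
i=2: S_2 = -2.95 + -4.96*2 = -12.87
i=3: S_3 = -2.95 + -4.96*3 = -17.83
i=4: S_4 = -2.95 + -4.96*4 = -22.79
The first 5 terms are: [-2.95, -7.91, -12.87, -17.83, -22.79]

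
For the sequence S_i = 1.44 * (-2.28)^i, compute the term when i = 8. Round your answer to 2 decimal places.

S_8 = 1.44 * (-2.28)^8 ≈ 1.44 * 730.2621 ≈ 1051.58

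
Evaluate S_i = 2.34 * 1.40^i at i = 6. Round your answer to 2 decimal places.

S_6 = 2.34 * 1.4^6 ≈ 2.34 * 7.5295 ≈ 17.62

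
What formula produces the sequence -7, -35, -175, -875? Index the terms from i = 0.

Check ratios: -35 / -7 = 5.0
Common ratio r = 5.
First term a = -7.
Formula: S_i = -7 * 5^i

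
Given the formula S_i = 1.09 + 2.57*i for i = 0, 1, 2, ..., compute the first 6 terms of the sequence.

This is an arithmetic sequence.
i=0: S_0 = 1.09 + 2.57*0 = 1.09
i=1: S_1 = 1.09 + 2.57*1 = 3.66
i=2: S_2 = 1.09 + 2.57*2 = 6.23
i=3: S_3 = 1.09 + 2.57*3 = 8.8
i=4: S_4 = 1.09 + 2.57*4 = 11.37
i=5: S_5 = 1.09 + 2.57*5 = 13.94
The first 6 terms are: [1.09, 3.66, 6.23, 8.8, 11.37, 13.94]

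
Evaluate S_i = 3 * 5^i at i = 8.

S_8 = 3 * 5^8 = 3 * 390625 = 1171875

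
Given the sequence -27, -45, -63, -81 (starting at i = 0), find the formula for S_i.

Check differences: -45 - -27 = -18
-63 - -45 = -18
Common difference d = -18.
First term a = -27.
Formula: S_i = -27 - 18*i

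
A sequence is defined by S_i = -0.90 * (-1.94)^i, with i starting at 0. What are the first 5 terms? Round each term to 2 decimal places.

This is a geometric sequence.
i=0: S_0 = -0.9 * (-1.94)^0 = -0.9
i=1: S_1 = -0.9 * (-1.94)^1 ≈ 1.75
i=2: S_2 = -0.9 * (-1.94)^2 ≈ -3.39
i=3: S_3 = -0.9 * (-1.94)^3 ≈ 6.57
i=4: S_4 = -0.9 * (-1.94)^4 ≈ -12.75
The first 5 terms are: [-0.9, 1.75, -3.39, 6.57, -12.75]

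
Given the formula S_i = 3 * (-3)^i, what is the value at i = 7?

S_7 = 3 * (-3)^7 = 3 * -2187 = -6561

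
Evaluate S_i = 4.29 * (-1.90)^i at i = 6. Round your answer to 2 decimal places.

S_6 = 4.29 * (-1.9)^6 ≈ 4.29 * 47.0459 ≈ 201.83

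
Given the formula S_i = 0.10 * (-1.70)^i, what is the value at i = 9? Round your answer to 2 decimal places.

S_9 = 0.1 * (-1.7)^9 ≈ 0.1 * -118.5879 ≈ -11.86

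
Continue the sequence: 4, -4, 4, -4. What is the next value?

Ratios: -4 / 4 = -1.0
This is a geometric sequence with common ratio r = -1.
Next term = -4 * -1 = 4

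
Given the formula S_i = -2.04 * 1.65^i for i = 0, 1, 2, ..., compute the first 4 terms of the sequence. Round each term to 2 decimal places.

This is a geometric sequence.
i=0: S_0 = -2.04 * 1.65^0 = -2.04
i=1: S_1 = -2.04 * 1.65^1 ≈ -3.37
i=2: S_2 = -2.04 * 1.65^2 ≈ -5.55
i=3: S_3 = -2.04 * 1.65^3 ≈ -9.16
The first 4 terms are: [-2.04, -3.37, -5.55, -9.16]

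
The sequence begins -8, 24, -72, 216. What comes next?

Ratios: 24 / -8 = -3.0
This is a geometric sequence with common ratio r = -3.
Next term = 216 * -3 = -648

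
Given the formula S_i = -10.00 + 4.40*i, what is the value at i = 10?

S_10 = -10.0 + 4.4*10 = -10.0 + 44.0 = 34.0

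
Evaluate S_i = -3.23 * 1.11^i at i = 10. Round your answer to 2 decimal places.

S_10 = -3.23 * 1.11^10 ≈ -3.23 * 2.8394 ≈ -9.17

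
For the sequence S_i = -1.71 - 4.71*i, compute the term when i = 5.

S_5 = -1.71 + -4.71*5 = -1.71 + -23.55 = -25.26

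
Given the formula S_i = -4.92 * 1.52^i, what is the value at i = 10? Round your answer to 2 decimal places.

S_10 = -4.92 * 1.52^10 ≈ -4.92 * 65.8318 ≈ -323.89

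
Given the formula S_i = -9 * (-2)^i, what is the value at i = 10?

S_10 = -9 * (-2)^10 = -9 * 1024 = -9216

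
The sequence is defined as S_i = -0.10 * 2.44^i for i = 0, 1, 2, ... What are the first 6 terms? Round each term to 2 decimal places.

This is a geometric sequence.
i=0: S_0 = -0.1 * 2.44^0 = -0.1
i=1: S_1 = -0.1 * 2.44^1 ≈ -0.24
i=2: S_2 = -0.1 * 2.44^2 ≈ -0.6
i=3: S_3 = -0.1 * 2.44^3 ≈ -1.45
i=4: S_4 = -0.1 * 2.44^4 ≈ -3.54
i=5: S_5 = -0.1 * 2.44^5 ≈ -8.65
The first 6 terms are: [-0.1, -0.24, -0.6, -1.45, -3.54, -8.65]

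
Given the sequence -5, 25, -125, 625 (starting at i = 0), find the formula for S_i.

Check ratios: 25 / -5 = -5.0
Common ratio r = -5.
First term a = -5.
Formula: S_i = -5 * (-5)^i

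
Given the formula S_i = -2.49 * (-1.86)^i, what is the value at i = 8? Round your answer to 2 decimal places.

S_8 = -2.49 * (-1.86)^8 ≈ -2.49 * 143.2529 ≈ -356.7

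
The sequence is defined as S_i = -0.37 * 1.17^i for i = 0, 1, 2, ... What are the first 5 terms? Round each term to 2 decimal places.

This is a geometric sequence.
i=0: S_0 = -0.37 * 1.17^0 = -0.37
i=1: S_1 = -0.37 * 1.17^1 ≈ -0.43
i=2: S_2 = -0.37 * 1.17^2 ≈ -0.51
i=3: S_3 = -0.37 * 1.17^3 ≈ -0.59
i=4: S_4 = -0.37 * 1.17^4 ≈ -0.69
The first 5 terms are: [-0.37, -0.43, -0.51, -0.59, -0.69]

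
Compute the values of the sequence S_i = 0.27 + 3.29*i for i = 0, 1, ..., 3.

This is an arithmetic sequence.
i=0: S_0 = 0.27 + 3.29*0 = 0.27
i=1: S_1 = 0.27 + 3.29*1 = 3.56
i=2: S_2 = 0.27 + 3.29*2 = 6.85
i=3: S_3 = 0.27 + 3.29*3 = 10.14
The first 4 terms are: [0.27, 3.56, 6.85, 10.14]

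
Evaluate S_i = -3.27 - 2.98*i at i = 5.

S_5 = -3.27 + -2.98*5 = -3.27 + -14.9 = -18.17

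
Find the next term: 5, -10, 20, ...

Ratios: -10 / 5 = -2.0
This is a geometric sequence with common ratio r = -2.
Next term = 20 * -2 = -40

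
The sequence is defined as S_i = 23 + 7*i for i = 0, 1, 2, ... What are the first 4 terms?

This is an arithmetic sequence.
i=0: S_0 = 23 + 7*0 = 23
i=1: S_1 = 23 + 7*1 = 30
i=2: S_2 = 23 + 7*2 = 37
i=3: S_3 = 23 + 7*3 = 44
The first 4 terms are: [23, 30, 37, 44]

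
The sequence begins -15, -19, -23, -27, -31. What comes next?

Differences: -19 - -15 = -4
This is an arithmetic sequence with common difference d = -4.
Next term = -31 + -4 = -35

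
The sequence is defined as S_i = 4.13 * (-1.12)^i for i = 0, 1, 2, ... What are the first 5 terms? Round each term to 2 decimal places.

This is a geometric sequence.
i=0: S_0 = 4.13 * (-1.12)^0 = 4.13
i=1: S_1 = 4.13 * (-1.12)^1 ≈ -4.63
i=2: S_2 = 4.13 * (-1.12)^2 ≈ 5.18
i=3: S_3 = 4.13 * (-1.12)^3 ≈ -5.8
i=4: S_4 = 4.13 * (-1.12)^4 ≈ 6.5
The first 5 terms are: [4.13, -4.63, 5.18, -5.8, 6.5]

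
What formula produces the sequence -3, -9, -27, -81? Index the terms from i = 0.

Check ratios: -9 / -3 = 3.0
Common ratio r = 3.
First term a = -3.
Formula: S_i = -3 * 3^i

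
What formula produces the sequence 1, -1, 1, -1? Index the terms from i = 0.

Check ratios: -1 / 1 = -1.0
Common ratio r = -1.
First term a = 1.
Formula: S_i = 1 * (-1)^i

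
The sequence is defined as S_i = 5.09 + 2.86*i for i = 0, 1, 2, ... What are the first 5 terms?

This is an arithmetic sequence.
i=0: S_0 = 5.09 + 2.86*0 = 5.09
i=1: S_1 = 5.09 + 2.86*1 = 7.95
i=2: S_2 = 5.09 + 2.86*2 = 10.81
i=3: S_3 = 5.09 + 2.86*3 = 13.67
i=4: S_4 = 5.09 + 2.86*4 = 16.53
The first 5 terms are: [5.09, 7.95, 10.81, 13.67, 16.53]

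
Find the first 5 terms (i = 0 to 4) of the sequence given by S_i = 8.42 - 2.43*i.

This is an arithmetic sequence.
i=0: S_0 = 8.42 + -2.43*0 = 8.42
i=1: S_1 = 8.42 + -2.43*1 = 5.99
i=2: S_2 = 8.42 + -2.43*2 = 3.56
i=3: S_3 = 8.42 + -2.43*3 = 1.13
i=4: S_4 = 8.42 + -2.43*4 = -1.3
The first 5 terms are: [8.42, 5.99, 3.56, 1.13, -1.3]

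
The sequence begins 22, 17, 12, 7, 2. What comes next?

Differences: 17 - 22 = -5
This is an arithmetic sequence with common difference d = -5.
Next term = 2 + -5 = -3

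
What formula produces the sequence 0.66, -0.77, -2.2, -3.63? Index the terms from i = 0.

Check differences: -0.77 - 0.66 = -1.43
-2.2 - -0.77 = -1.43
Common difference d = -1.43.
First term a = 0.66.
Formula: S_i = 0.66 - 1.43*i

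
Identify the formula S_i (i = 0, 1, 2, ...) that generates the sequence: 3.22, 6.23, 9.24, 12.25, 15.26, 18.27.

Check differences: 6.23 - 3.22 = 3.01
9.24 - 6.23 = 3.01
Common difference d = 3.01.
First term a = 3.22.
Formula: S_i = 3.22 + 3.01*i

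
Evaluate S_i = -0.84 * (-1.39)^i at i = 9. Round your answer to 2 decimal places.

S_9 = -0.84 * (-1.39)^9 ≈ -0.84 * -19.3702 ≈ 16.27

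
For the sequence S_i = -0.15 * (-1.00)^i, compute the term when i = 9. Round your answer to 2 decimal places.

S_9 = -0.15 * (-1.0)^9 = -0.15 * -1 = 0.15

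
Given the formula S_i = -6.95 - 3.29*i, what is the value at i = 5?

S_5 = -6.95 + -3.29*5 = -6.95 + -16.45 = -23.4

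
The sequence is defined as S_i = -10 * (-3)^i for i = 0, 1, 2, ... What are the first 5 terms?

This is a geometric sequence.
i=0: S_0 = -10 * (-3)^0 = -10
i=1: S_1 = -10 * (-3)^1 = 30
i=2: S_2 = -10 * (-3)^2 = -90
i=3: S_3 = -10 * (-3)^3 = 270
i=4: S_4 = -10 * (-3)^4 = -810
The first 5 terms are: [-10, 30, -90, 270, -810]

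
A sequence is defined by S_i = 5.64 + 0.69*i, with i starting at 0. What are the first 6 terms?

This is an arithmetic sequence.
i=0: S_0 = 5.64 + 0.69*0 = 5.64
i=1: S_1 = 5.64 + 0.69*1 = 6.33
i=2: S_2 = 5.64 + 0.69*2 = 7.02
i=3: S_3 = 5.64 + 0.69*3 = 7.71
i=4: S_4 = 5.64 + 0.69*4 = 8.4
i=5: S_5 = 5.64 + 0.69*5 = 9.09
The first 6 terms are: [5.64, 6.33, 7.02, 7.71, 8.4, 9.09]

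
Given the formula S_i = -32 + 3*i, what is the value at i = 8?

S_8 = -32 + 3*8 = -32 + 24 = -8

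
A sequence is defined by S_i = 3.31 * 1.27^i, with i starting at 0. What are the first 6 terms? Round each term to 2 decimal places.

This is a geometric sequence.
i=0: S_0 = 3.31 * 1.27^0 = 3.31
i=1: S_1 = 3.31 * 1.27^1 ≈ 4.2
i=2: S_2 = 3.31 * 1.27^2 ≈ 5.34
i=3: S_3 = 3.31 * 1.27^3 ≈ 6.78
i=4: S_4 = 3.31 * 1.27^4 ≈ 8.61
i=5: S_5 = 3.31 * 1.27^5 ≈ 10.94
The first 6 terms are: [3.31, 4.2, 5.34, 6.78, 8.61, 10.94]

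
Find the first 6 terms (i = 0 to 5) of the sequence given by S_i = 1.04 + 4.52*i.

This is an arithmetic sequence.
i=0: S_0 = 1.04 + 4.52*0 = 1.04
i=1: S_1 = 1.04 + 4.52*1 = 5.56
i=2: S_2 = 1.04 + 4.52*2 = 10.08
i=3: S_3 = 1.04 + 4.52*3 = 14.6
i=4: S_4 = 1.04 + 4.52*4 = 19.12
i=5: S_5 = 1.04 + 4.52*5 = 23.64
The first 6 terms are: [1.04, 5.56, 10.08, 14.6, 19.12, 23.64]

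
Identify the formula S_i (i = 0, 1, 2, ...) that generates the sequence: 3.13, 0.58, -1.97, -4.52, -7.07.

Check differences: 0.58 - 3.13 = -2.55
-1.97 - 0.58 = -2.55
Common difference d = -2.55.
First term a = 3.13.
Formula: S_i = 3.13 - 2.55*i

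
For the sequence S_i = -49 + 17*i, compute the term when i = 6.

S_6 = -49 + 17*6 = -49 + 102 = 53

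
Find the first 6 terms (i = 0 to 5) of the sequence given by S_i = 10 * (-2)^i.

This is a geometric sequence.
i=0: S_0 = 10 * (-2)^0 = 10
i=1: S_1 = 10 * (-2)^1 = -20
i=2: S_2 = 10 * (-2)^2 = 40
i=3: S_3 = 10 * (-2)^3 = -80
i=4: S_4 = 10 * (-2)^4 = 160
i=5: S_5 = 10 * (-2)^5 = -320
The first 6 terms are: [10, -20, 40, -80, 160, -320]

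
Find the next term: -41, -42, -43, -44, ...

Differences: -42 - -41 = -1
This is an arithmetic sequence with common difference d = -1.
Next term = -44 + -1 = -45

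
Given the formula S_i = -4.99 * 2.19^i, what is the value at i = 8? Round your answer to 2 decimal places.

S_8 = -4.99 * 2.19^8 ≈ -4.99 * 529.1185 ≈ -2640.3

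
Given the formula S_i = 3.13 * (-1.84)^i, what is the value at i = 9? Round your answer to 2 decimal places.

S_9 = 3.13 * (-1.84)^9 ≈ 3.13 * -241.7466 ≈ -756.67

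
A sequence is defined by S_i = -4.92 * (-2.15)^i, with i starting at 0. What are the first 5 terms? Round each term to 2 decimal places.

This is a geometric sequence.
i=0: S_0 = -4.92 * (-2.15)^0 = -4.92
i=1: S_1 = -4.92 * (-2.15)^1 ≈ 10.58
i=2: S_2 = -4.92 * (-2.15)^2 ≈ -22.74
i=3: S_3 = -4.92 * (-2.15)^3 ≈ 48.9
i=4: S_4 = -4.92 * (-2.15)^4 ≈ -105.13
The first 5 terms are: [-4.92, 10.58, -22.74, 48.9, -105.13]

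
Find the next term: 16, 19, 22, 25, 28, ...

Differences: 19 - 16 = 3
This is an arithmetic sequence with common difference d = 3.
Next term = 28 + 3 = 31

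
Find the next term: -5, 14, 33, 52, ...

Differences: 14 - -5 = 19
This is an arithmetic sequence with common difference d = 19.
Next term = 52 + 19 = 71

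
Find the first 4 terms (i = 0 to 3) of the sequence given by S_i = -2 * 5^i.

This is a geometric sequence.
i=0: S_0 = -2 * 5^0 = -2
i=1: S_1 = -2 * 5^1 = -10
i=2: S_2 = -2 * 5^2 = -50
i=3: S_3 = -2 * 5^3 = -250
The first 4 terms are: [-2, -10, -50, -250]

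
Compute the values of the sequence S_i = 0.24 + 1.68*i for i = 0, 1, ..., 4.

This is an arithmetic sequence.
i=0: S_0 = 0.24 + 1.68*0 = 0.24
i=1: S_1 = 0.24 + 1.68*1 = 1.92
i=2: S_2 = 0.24 + 1.68*2 = 3.6
i=3: S_3 = 0.24 + 1.68*3 = 5.28
i=4: S_4 = 0.24 + 1.68*4 = 6.96
The first 5 terms are: [0.24, 1.92, 3.6, 5.28, 6.96]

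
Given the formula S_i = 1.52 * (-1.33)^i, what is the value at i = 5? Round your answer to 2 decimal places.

S_5 = 1.52 * (-1.33)^5 ≈ 1.52 * -4.1616 ≈ -6.33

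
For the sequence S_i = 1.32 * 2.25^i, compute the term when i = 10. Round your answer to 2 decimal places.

S_10 = 1.32 * 2.25^10 ≈ 1.32 * 3325.2567 ≈ 4389.34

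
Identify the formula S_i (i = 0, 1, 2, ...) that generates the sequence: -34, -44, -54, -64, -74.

Check differences: -44 - -34 = -10
-54 - -44 = -10
Common difference d = -10.
First term a = -34.
Formula: S_i = -34 - 10*i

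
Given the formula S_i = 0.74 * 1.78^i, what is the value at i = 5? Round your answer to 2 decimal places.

S_5 = 0.74 * 1.78^5 ≈ 0.74 * 17.869 ≈ 13.22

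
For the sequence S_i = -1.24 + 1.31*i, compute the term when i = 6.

S_6 = -1.24 + 1.31*6 = -1.24 + 7.86 = 6.62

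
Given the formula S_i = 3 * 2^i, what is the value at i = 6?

S_6 = 3 * 2^6 = 3 * 64 = 192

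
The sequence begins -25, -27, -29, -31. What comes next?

Differences: -27 - -25 = -2
This is an arithmetic sequence with common difference d = -2.
Next term = -31 + -2 = -33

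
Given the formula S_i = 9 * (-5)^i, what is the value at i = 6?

S_6 = 9 * (-5)^6 = 9 * 15625 = 140625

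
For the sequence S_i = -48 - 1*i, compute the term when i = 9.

S_9 = -48 + -1*9 = -48 + -9 = -57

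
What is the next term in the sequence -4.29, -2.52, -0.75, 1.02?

Differences: -2.52 - -4.29 = 1.77
This is an arithmetic sequence with common difference d = 1.77.
Next term = 1.02 + 1.77 = 2.79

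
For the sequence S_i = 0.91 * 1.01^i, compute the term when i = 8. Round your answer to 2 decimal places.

S_8 = 0.91 * 1.01^8 ≈ 0.91 * 1.0829 ≈ 0.99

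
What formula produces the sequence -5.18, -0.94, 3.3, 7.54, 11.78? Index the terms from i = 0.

Check differences: -0.94 - -5.18 = 4.24
3.3 - -0.94 = 4.24
Common difference d = 4.24.
First term a = -5.18.
Formula: S_i = -5.18 + 4.24*i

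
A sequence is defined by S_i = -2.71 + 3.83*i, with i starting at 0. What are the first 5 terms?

This is an arithmetic sequence.
i=0: S_0 = -2.71 + 3.83*0 = -2.71
i=1: S_1 = -2.71 + 3.83*1 = 1.12
i=2: S_2 = -2.71 + 3.83*2 = 4.95
i=3: S_3 = -2.71 + 3.83*3 = 8.78
i=4: S_4 = -2.71 + 3.83*4 = 12.61
The first 5 terms are: [-2.71, 1.12, 4.95, 8.78, 12.61]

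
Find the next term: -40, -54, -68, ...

Differences: -54 - -40 = -14
This is an arithmetic sequence with common difference d = -14.
Next term = -68 + -14 = -82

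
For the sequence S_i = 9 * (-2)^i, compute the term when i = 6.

S_6 = 9 * (-2)^6 = 9 * 64 = 576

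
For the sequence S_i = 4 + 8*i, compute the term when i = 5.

S_5 = 4 + 8*5 = 4 + 40 = 44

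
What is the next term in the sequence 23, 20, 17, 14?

Differences: 20 - 23 = -3
This is an arithmetic sequence with common difference d = -3.
Next term = 14 + -3 = 11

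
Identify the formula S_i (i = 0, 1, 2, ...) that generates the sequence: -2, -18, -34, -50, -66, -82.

Check differences: -18 - -2 = -16
-34 - -18 = -16
Common difference d = -16.
First term a = -2.
Formula: S_i = -2 - 16*i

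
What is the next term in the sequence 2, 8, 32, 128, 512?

Ratios: 8 / 2 = 4.0
This is a geometric sequence with common ratio r = 4.
Next term = 512 * 4 = 2048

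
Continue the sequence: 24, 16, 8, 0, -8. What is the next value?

Differences: 16 - 24 = -8
This is an arithmetic sequence with common difference d = -8.
Next term = -8 + -8 = -16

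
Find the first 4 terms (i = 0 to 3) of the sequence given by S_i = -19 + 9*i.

This is an arithmetic sequence.
i=0: S_0 = -19 + 9*0 = -19
i=1: S_1 = -19 + 9*1 = -10
i=2: S_2 = -19 + 9*2 = -1
i=3: S_3 = -19 + 9*3 = 8
The first 4 terms are: [-19, -10, -1, 8]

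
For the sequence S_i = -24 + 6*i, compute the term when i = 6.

S_6 = -24 + 6*6 = -24 + 36 = 12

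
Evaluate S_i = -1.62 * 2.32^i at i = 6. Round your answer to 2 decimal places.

S_6 = -1.62 * 2.32^6 ≈ -1.62 * 155.9294 ≈ -252.61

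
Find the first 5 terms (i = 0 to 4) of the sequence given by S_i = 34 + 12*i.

This is an arithmetic sequence.
i=0: S_0 = 34 + 12*0 = 34
i=1: S_1 = 34 + 12*1 = 46
i=2: S_2 = 34 + 12*2 = 58
i=3: S_3 = 34 + 12*3 = 70
i=4: S_4 = 34 + 12*4 = 82
The first 5 terms are: [34, 46, 58, 70, 82]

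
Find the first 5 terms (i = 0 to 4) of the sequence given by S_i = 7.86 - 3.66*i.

This is an arithmetic sequence.
i=0: S_0 = 7.86 + -3.66*0 = 7.86
i=1: S_1 = 7.86 + -3.66*1 = 4.2
i=2: S_2 = 7.86 + -3.66*2 = 0.54
i=3: S_3 = 7.86 + -3.66*3 = -3.12
i=4: S_4 = 7.86 + -3.66*4 = -6.78
The first 5 terms are: [7.86, 4.2, 0.54, -3.12, -6.78]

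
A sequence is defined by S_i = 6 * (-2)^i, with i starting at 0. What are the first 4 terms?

This is a geometric sequence.
i=0: S_0 = 6 * (-2)^0 = 6
i=1: S_1 = 6 * (-2)^1 = -12
i=2: S_2 = 6 * (-2)^2 = 24
i=3: S_3 = 6 * (-2)^3 = -48
The first 4 terms are: [6, -12, 24, -48]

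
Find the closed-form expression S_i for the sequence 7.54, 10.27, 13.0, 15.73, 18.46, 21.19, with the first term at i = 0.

Check differences: 10.27 - 7.54 = 2.73
13.0 - 10.27 = 2.73
Common difference d = 2.73.
First term a = 7.54.
Formula: S_i = 7.54 + 2.73*i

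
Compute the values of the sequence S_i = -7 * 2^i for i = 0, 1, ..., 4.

This is a geometric sequence.
i=0: S_0 = -7 * 2^0 = -7
i=1: S_1 = -7 * 2^1 = -14
i=2: S_2 = -7 * 2^2 = -28
i=3: S_3 = -7 * 2^3 = -56
i=4: S_4 = -7 * 2^4 = -112
The first 5 terms are: [-7, -14, -28, -56, -112]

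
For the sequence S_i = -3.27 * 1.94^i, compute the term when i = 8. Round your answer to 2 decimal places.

S_8 = -3.27 * 1.94^8 ≈ -3.27 * 200.6383 ≈ -656.09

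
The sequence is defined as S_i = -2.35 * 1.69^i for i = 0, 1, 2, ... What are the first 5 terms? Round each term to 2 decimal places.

This is a geometric sequence.
i=0: S_0 = -2.35 * 1.69^0 = -2.35
i=1: S_1 = -2.35 * 1.69^1 ≈ -3.97
i=2: S_2 = -2.35 * 1.69^2 ≈ -6.71
i=3: S_3 = -2.35 * 1.69^3 ≈ -11.34
i=4: S_4 = -2.35 * 1.69^4 ≈ -19.17
The first 5 terms are: [-2.35, -3.97, -6.71, -11.34, -19.17]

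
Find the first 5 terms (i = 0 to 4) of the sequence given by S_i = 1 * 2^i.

This is a geometric sequence.
i=0: S_0 = 1 * 2^0 = 1
i=1: S_1 = 1 * 2^1 = 2
i=2: S_2 = 1 * 2^2 = 4
i=3: S_3 = 1 * 2^3 = 8
i=4: S_4 = 1 * 2^4 = 16
The first 5 terms are: [1, 2, 4, 8, 16]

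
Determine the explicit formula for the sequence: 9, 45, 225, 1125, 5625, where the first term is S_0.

Check ratios: 45 / 9 = 5.0
Common ratio r = 5.
First term a = 9.
Formula: S_i = 9 * 5^i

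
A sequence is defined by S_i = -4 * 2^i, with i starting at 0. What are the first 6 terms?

This is a geometric sequence.
i=0: S_0 = -4 * 2^0 = -4
i=1: S_1 = -4 * 2^1 = -8
i=2: S_2 = -4 * 2^2 = -16
i=3: S_3 = -4 * 2^3 = -32
i=4: S_4 = -4 * 2^4 = -64
i=5: S_5 = -4 * 2^5 = -128
The first 6 terms are: [-4, -8, -16, -32, -64, -128]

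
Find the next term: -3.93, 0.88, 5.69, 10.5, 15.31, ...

Differences: 0.88 - -3.93 = 4.81
This is an arithmetic sequence with common difference d = 4.81.
Next term = 15.31 + 4.81 = 20.12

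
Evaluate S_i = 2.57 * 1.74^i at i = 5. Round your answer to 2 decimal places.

S_5 = 2.57 * 1.74^5 ≈ 2.57 * 15.9495 ≈ 40.99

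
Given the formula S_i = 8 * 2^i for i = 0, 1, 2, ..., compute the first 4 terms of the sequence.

This is a geometric sequence.
i=0: S_0 = 8 * 2^0 = 8
i=1: S_1 = 8 * 2^1 = 16
i=2: S_2 = 8 * 2^2 = 32
i=3: S_3 = 8 * 2^3 = 64
The first 4 terms are: [8, 16, 32, 64]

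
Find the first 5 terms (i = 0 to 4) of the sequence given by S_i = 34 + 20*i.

This is an arithmetic sequence.
i=0: S_0 = 34 + 20*0 = 34
i=1: S_1 = 34 + 20*1 = 54
i=2: S_2 = 34 + 20*2 = 74
i=3: S_3 = 34 + 20*3 = 94
i=4: S_4 = 34 + 20*4 = 114
The first 5 terms are: [34, 54, 74, 94, 114]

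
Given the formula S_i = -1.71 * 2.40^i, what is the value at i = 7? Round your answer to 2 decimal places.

S_7 = -1.71 * 2.4^7 ≈ -1.71 * 458.6471 ≈ -784.29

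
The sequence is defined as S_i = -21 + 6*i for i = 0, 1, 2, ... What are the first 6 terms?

This is an arithmetic sequence.
i=0: S_0 = -21 + 6*0 = -21
i=1: S_1 = -21 + 6*1 = -15
i=2: S_2 = -21 + 6*2 = -9
i=3: S_3 = -21 + 6*3 = -3
i=4: S_4 = -21 + 6*4 = 3
i=5: S_5 = -21 + 6*5 = 9
The first 6 terms are: [-21, -15, -9, -3, 3, 9]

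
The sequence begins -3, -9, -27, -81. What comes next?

Ratios: -9 / -3 = 3.0
This is a geometric sequence with common ratio r = 3.
Next term = -81 * 3 = -243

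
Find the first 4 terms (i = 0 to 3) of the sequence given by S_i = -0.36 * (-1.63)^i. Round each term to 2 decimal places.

This is a geometric sequence.
i=0: S_0 = -0.36 * (-1.63)^0 = -0.36
i=1: S_1 = -0.36 * (-1.63)^1 ≈ 0.59
i=2: S_2 = -0.36 * (-1.63)^2 ≈ -0.96
i=3: S_3 = -0.36 * (-1.63)^3 ≈ 1.56
The first 4 terms are: [-0.36, 0.59, -0.96, 1.56]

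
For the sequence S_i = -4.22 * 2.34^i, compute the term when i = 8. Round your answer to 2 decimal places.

S_8 = -4.22 * 2.34^8 ≈ -4.22 * 898.932 ≈ -3793.49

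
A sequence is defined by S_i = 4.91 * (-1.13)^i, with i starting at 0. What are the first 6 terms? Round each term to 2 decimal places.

This is a geometric sequence.
i=0: S_0 = 4.91 * (-1.13)^0 = 4.91
i=1: S_1 = 4.91 * (-1.13)^1 ≈ -5.55
i=2: S_2 = 4.91 * (-1.13)^2 ≈ 6.27
i=3: S_3 = 4.91 * (-1.13)^3 ≈ -7.08
i=4: S_4 = 4.91 * (-1.13)^4 ≈ 8.01
i=5: S_5 = 4.91 * (-1.13)^5 ≈ -9.05
The first 6 terms are: [4.91, -5.55, 6.27, -7.08, 8.01, -9.05]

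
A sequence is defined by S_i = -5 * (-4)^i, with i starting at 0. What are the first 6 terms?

This is a geometric sequence.
i=0: S_0 = -5 * (-4)^0 = -5
i=1: S_1 = -5 * (-4)^1 = 20
i=2: S_2 = -5 * (-4)^2 = -80
i=3: S_3 = -5 * (-4)^3 = 320
i=4: S_4 = -5 * (-4)^4 = -1280
i=5: S_5 = -5 * (-4)^5 = 5120
The first 6 terms are: [-5, 20, -80, 320, -1280, 5120]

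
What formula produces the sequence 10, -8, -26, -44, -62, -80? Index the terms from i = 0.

Check differences: -8 - 10 = -18
-26 - -8 = -18
Common difference d = -18.
First term a = 10.
Formula: S_i = 10 - 18*i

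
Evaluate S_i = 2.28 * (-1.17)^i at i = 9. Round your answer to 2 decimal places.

S_9 = 2.28 * (-1.17)^9 ≈ 2.28 * -4.1084 ≈ -9.37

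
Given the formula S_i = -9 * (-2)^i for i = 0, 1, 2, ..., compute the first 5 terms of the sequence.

This is a geometric sequence.
i=0: S_0 = -9 * (-2)^0 = -9
i=1: S_1 = -9 * (-2)^1 = 18
i=2: S_2 = -9 * (-2)^2 = -36
i=3: S_3 = -9 * (-2)^3 = 72
i=4: S_4 = -9 * (-2)^4 = -144
The first 5 terms are: [-9, 18, -36, 72, -144]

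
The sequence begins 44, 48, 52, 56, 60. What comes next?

Differences: 48 - 44 = 4
This is an arithmetic sequence with common difference d = 4.
Next term = 60 + 4 = 64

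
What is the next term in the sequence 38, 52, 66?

Differences: 52 - 38 = 14
This is an arithmetic sequence with common difference d = 14.
Next term = 66 + 14 = 80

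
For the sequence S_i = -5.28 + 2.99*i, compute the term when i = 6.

S_6 = -5.28 + 2.99*6 = -5.28 + 17.94 = 12.66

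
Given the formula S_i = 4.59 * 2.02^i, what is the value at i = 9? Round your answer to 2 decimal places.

S_9 = 4.59 * 2.02^9 ≈ 4.59 * 559.9669 ≈ 2570.25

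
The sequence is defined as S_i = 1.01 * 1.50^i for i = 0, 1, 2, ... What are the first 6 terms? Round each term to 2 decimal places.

This is a geometric sequence.
i=0: S_0 = 1.01 * 1.5^0 = 1.01
i=1: S_1 = 1.01 * 1.5^1 ≈ 1.52
i=2: S_2 = 1.01 * 1.5^2 ≈ 2.27
i=3: S_3 = 1.01 * 1.5^3 ≈ 3.41
i=4: S_4 = 1.01 * 1.5^4 ≈ 5.11
i=5: S_5 = 1.01 * 1.5^5 ≈ 7.67
The first 6 terms are: [1.01, 1.52, 2.27, 3.41, 5.11, 7.67]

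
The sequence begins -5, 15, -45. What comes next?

Ratios: 15 / -5 = -3.0
This is a geometric sequence with common ratio r = -3.
Next term = -45 * -3 = 135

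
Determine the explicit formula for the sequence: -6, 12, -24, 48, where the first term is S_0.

Check ratios: 12 / -6 = -2.0
Common ratio r = -2.
First term a = -6.
Formula: S_i = -6 * (-2)^i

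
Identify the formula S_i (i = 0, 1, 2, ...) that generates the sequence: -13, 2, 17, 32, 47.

Check differences: 2 - -13 = 15
17 - 2 = 15
Common difference d = 15.
First term a = -13.
Formula: S_i = -13 + 15*i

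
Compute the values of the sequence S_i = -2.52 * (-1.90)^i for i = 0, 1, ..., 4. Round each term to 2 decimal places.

This is a geometric sequence.
i=0: S_0 = -2.52 * (-1.9)^0 = -2.52
i=1: S_1 = -2.52 * (-1.9)^1 ≈ 4.79
i=2: S_2 = -2.52 * (-1.9)^2 ≈ -9.1
i=3: S_3 = -2.52 * (-1.9)^3 ≈ 17.28
i=4: S_4 = -2.52 * (-1.9)^4 ≈ -32.84
The first 5 terms are: [-2.52, 4.79, -9.1, 17.28, -32.84]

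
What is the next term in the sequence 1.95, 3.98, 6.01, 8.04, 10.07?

Differences: 3.98 - 1.95 = 2.03
This is an arithmetic sequence with common difference d = 2.03.
Next term = 10.07 + 2.03 = 12.1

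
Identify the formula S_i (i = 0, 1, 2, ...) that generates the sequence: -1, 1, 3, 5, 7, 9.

Check differences: 1 - -1 = 2
3 - 1 = 2
Common difference d = 2.
First term a = -1.
Formula: S_i = -1 + 2*i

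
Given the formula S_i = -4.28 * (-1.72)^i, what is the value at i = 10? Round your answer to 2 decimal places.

S_10 = -4.28 * (-1.72)^10 ≈ -4.28 * 226.6128 ≈ -969.9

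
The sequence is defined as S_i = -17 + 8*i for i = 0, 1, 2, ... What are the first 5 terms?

This is an arithmetic sequence.
i=0: S_0 = -17 + 8*0 = -17
i=1: S_1 = -17 + 8*1 = -9
i=2: S_2 = -17 + 8*2 = -1
i=3: S_3 = -17 + 8*3 = 7
i=4: S_4 = -17 + 8*4 = 15
The first 5 terms are: [-17, -9, -1, 7, 15]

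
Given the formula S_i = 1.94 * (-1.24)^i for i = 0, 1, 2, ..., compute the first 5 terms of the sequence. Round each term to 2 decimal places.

This is a geometric sequence.
i=0: S_0 = 1.94 * (-1.24)^0 = 1.94
i=1: S_1 = 1.94 * (-1.24)^1 ≈ -2.41
i=2: S_2 = 1.94 * (-1.24)^2 ≈ 2.98
i=3: S_3 = 1.94 * (-1.24)^3 ≈ -3.7
i=4: S_4 = 1.94 * (-1.24)^4 ≈ 4.59
The first 5 terms are: [1.94, -2.41, 2.98, -3.7, 4.59]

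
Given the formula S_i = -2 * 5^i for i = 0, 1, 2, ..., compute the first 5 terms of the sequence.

This is a geometric sequence.
i=0: S_0 = -2 * 5^0 = -2
i=1: S_1 = -2 * 5^1 = -10
i=2: S_2 = -2 * 5^2 = -50
i=3: S_3 = -2 * 5^3 = -250
i=4: S_4 = -2 * 5^4 = -1250
The first 5 terms are: [-2, -10, -50, -250, -1250]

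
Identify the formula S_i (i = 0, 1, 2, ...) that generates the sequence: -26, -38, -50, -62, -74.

Check differences: -38 - -26 = -12
-50 - -38 = -12
Common difference d = -12.
First term a = -26.
Formula: S_i = -26 - 12*i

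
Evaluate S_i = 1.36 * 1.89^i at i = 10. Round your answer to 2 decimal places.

S_10 = 1.36 * 1.89^10 ≈ 1.36 * 581.5915 ≈ 790.96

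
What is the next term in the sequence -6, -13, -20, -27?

Differences: -13 - -6 = -7
This is an arithmetic sequence with common difference d = -7.
Next term = -27 + -7 = -34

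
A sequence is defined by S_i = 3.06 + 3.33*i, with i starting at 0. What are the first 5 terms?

This is an arithmetic sequence.
i=0: S_0 = 3.06 + 3.33*0 = 3.06
i=1: S_1 = 3.06 + 3.33*1 = 6.39
i=2: S_2 = 3.06 + 3.33*2 = 9.72
i=3: S_3 = 3.06 + 3.33*3 = 13.05
i=4: S_4 = 3.06 + 3.33*4 = 16.38
The first 5 terms are: [3.06, 6.39, 9.72, 13.05, 16.38]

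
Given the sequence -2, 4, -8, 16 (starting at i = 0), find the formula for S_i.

Check ratios: 4 / -2 = -2.0
Common ratio r = -2.
First term a = -2.
Formula: S_i = -2 * (-2)^i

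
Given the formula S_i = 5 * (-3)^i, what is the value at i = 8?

S_8 = 5 * (-3)^8 = 5 * 6561 = 32805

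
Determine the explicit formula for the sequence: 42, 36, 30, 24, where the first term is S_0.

Check differences: 36 - 42 = -6
30 - 36 = -6
Common difference d = -6.
First term a = 42.
Formula: S_i = 42 - 6*i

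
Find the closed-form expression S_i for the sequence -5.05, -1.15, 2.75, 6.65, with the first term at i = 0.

Check differences: -1.15 - -5.05 = 3.9
2.75 - -1.15 = 3.9
Common difference d = 3.9.
First term a = -5.05.
Formula: S_i = -5.05 + 3.90*i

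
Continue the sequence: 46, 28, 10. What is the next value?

Differences: 28 - 46 = -18
This is an arithmetic sequence with common difference d = -18.
Next term = 10 + -18 = -8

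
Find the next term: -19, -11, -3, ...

Differences: -11 - -19 = 8
This is an arithmetic sequence with common difference d = 8.
Next term = -3 + 8 = 5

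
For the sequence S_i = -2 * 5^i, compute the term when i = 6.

S_6 = -2 * 5^6 = -2 * 15625 = -31250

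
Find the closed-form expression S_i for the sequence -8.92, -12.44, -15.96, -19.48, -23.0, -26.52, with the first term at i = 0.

Check differences: -12.44 - -8.92 = -3.52
-15.96 - -12.44 = -3.52
Common difference d = -3.52.
First term a = -8.92.
Formula: S_i = -8.92 - 3.52*i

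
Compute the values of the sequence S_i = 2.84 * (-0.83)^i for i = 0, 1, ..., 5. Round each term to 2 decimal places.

This is a geometric sequence.
i=0: S_0 = 2.84 * (-0.83)^0 = 2.84
i=1: S_1 = 2.84 * (-0.83)^1 ≈ -2.36
i=2: S_2 = 2.84 * (-0.83)^2 ≈ 1.96
i=3: S_3 = 2.84 * (-0.83)^3 ≈ -1.62
i=4: S_4 = 2.84 * (-0.83)^4 ≈ 1.35
i=5: S_5 = 2.84 * (-0.83)^5 ≈ -1.12
The first 6 terms are: [2.84, -2.36, 1.96, -1.62, 1.35, -1.12]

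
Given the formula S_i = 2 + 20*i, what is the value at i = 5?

S_5 = 2 + 20*5 = 2 + 100 = 102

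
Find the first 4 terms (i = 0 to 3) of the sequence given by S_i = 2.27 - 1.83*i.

This is an arithmetic sequence.
i=0: S_0 = 2.27 + -1.83*0 = 2.27
i=1: S_1 = 2.27 + -1.83*1 = 0.44
i=2: S_2 = 2.27 + -1.83*2 = -1.39
i=3: S_3 = 2.27 + -1.83*3 = -3.22
The first 4 terms are: [2.27, 0.44, -1.39, -3.22]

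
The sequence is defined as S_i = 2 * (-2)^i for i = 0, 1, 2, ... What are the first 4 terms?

This is a geometric sequence.
i=0: S_0 = 2 * (-2)^0 = 2
i=1: S_1 = 2 * (-2)^1 = -4
i=2: S_2 = 2 * (-2)^2 = 8
i=3: S_3 = 2 * (-2)^3 = -16
The first 4 terms are: [2, -4, 8, -16]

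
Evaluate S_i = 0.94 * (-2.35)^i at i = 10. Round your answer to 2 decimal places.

S_10 = 0.94 * (-2.35)^10 ≈ 0.94 * 5136.634 ≈ 4828.44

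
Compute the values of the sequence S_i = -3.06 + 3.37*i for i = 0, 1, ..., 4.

This is an arithmetic sequence.
i=0: S_0 = -3.06 + 3.37*0 = -3.06
i=1: S_1 = -3.06 + 3.37*1 = 0.31
i=2: S_2 = -3.06 + 3.37*2 = 3.68
i=3: S_3 = -3.06 + 3.37*3 = 7.05
i=4: S_4 = -3.06 + 3.37*4 = 10.42
The first 5 terms are: [-3.06, 0.31, 3.68, 7.05, 10.42]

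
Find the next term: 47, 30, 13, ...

Differences: 30 - 47 = -17
This is an arithmetic sequence with common difference d = -17.
Next term = 13 + -17 = -4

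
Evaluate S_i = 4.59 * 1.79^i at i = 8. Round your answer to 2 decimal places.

S_8 = 4.59 * 1.79^8 ≈ 4.59 * 105.396 ≈ 483.77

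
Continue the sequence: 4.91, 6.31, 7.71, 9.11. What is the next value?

Differences: 6.31 - 4.91 = 1.4
This is an arithmetic sequence with common difference d = 1.4.
Next term = 9.11 + 1.4 = 10.51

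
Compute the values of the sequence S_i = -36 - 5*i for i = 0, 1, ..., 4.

This is an arithmetic sequence.
i=0: S_0 = -36 + -5*0 = -36
i=1: S_1 = -36 + -5*1 = -41
i=2: S_2 = -36 + -5*2 = -46
i=3: S_3 = -36 + -5*3 = -51
i=4: S_4 = -36 + -5*4 = -56
The first 5 terms are: [-36, -41, -46, -51, -56]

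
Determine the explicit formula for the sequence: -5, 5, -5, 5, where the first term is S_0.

Check ratios: 5 / -5 = -1.0
Common ratio r = -1.
First term a = -5.
Formula: S_i = -5 * (-1)^i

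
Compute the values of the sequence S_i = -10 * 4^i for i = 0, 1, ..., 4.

This is a geometric sequence.
i=0: S_0 = -10 * 4^0 = -10
i=1: S_1 = -10 * 4^1 = -40
i=2: S_2 = -10 * 4^2 = -160
i=3: S_3 = -10 * 4^3 = -640
i=4: S_4 = -10 * 4^4 = -2560
The first 5 terms are: [-10, -40, -160, -640, -2560]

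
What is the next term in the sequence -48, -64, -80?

Differences: -64 - -48 = -16
This is an arithmetic sequence with common difference d = -16.
Next term = -80 + -16 = -96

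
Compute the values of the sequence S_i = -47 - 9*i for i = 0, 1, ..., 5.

This is an arithmetic sequence.
i=0: S_0 = -47 + -9*0 = -47
i=1: S_1 = -47 + -9*1 = -56
i=2: S_2 = -47 + -9*2 = -65
i=3: S_3 = -47 + -9*3 = -74
i=4: S_4 = -47 + -9*4 = -83
i=5: S_5 = -47 + -9*5 = -92
The first 6 terms are: [-47, -56, -65, -74, -83, -92]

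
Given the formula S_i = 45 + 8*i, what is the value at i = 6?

S_6 = 45 + 8*6 = 45 + 48 = 93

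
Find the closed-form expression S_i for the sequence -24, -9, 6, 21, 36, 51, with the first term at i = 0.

Check differences: -9 - -24 = 15
6 - -9 = 15
Common difference d = 15.
First term a = -24.
Formula: S_i = -24 + 15*i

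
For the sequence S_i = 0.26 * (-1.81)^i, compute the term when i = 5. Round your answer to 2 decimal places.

S_5 = 0.26 * (-1.81)^5 ≈ 0.26 * -19.4264 ≈ -5.05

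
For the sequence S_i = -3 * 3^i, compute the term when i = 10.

S_10 = -3 * 3^10 = -3 * 59049 = -177147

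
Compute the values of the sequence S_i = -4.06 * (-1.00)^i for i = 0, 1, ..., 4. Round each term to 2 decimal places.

This is a geometric sequence.
i=0: S_0 = -4.06 * (-1.0)^0 = -4.06
i=1: S_1 = -4.06 * (-1.0)^1 = 4.06
i=2: S_2 = -4.06 * (-1.0)^2 = -4.06
i=3: S_3 = -4.06 * (-1.0)^3 = 4.06
i=4: S_4 = -4.06 * (-1.0)^4 = -4.06
The first 5 terms are: [-4.06, 4.06, -4.06, 4.06, -4.06]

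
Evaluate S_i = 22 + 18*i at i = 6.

S_6 = 22 + 18*6 = 22 + 108 = 130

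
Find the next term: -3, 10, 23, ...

Differences: 10 - -3 = 13
This is an arithmetic sequence with common difference d = 13.
Next term = 23 + 13 = 36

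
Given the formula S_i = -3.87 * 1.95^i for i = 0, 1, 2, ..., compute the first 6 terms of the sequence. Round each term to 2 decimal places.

This is a geometric sequence.
i=0: S_0 = -3.87 * 1.95^0 = -3.87
i=1: S_1 = -3.87 * 1.95^1 ≈ -7.55
i=2: S_2 = -3.87 * 1.95^2 ≈ -14.72
i=3: S_3 = -3.87 * 1.95^3 ≈ -28.7
i=4: S_4 = -3.87 * 1.95^4 ≈ -55.96
i=5: S_5 = -3.87 * 1.95^5 ≈ -109.11
The first 6 terms are: [-3.87, -7.55, -14.72, -28.7, -55.96, -109.11]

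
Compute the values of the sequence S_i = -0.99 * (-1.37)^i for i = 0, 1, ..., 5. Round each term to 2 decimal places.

This is a geometric sequence.
i=0: S_0 = -0.99 * (-1.37)^0 = -0.99
i=1: S_1 = -0.99 * (-1.37)^1 ≈ 1.36
i=2: S_2 = -0.99 * (-1.37)^2 ≈ -1.86
i=3: S_3 = -0.99 * (-1.37)^3 ≈ 2.55
i=4: S_4 = -0.99 * (-1.37)^4 ≈ -3.49
i=5: S_5 = -0.99 * (-1.37)^5 ≈ 4.78
The first 6 terms are: [-0.99, 1.36, -1.86, 2.55, -3.49, 4.78]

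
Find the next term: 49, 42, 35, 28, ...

Differences: 42 - 49 = -7
This is an arithmetic sequence with common difference d = -7.
Next term = 28 + -7 = 21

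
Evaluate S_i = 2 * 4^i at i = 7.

S_7 = 2 * 4^7 = 2 * 16384 = 32768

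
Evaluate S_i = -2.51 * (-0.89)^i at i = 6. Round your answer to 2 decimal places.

S_6 = -2.51 * (-0.89)^6 ≈ -2.51 * 0.497 ≈ -1.25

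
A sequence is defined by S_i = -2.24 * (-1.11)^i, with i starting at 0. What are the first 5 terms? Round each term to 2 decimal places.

This is a geometric sequence.
i=0: S_0 = -2.24 * (-1.11)^0 = -2.24
i=1: S_1 = -2.24 * (-1.11)^1 ≈ 2.49
i=2: S_2 = -2.24 * (-1.11)^2 ≈ -2.76
i=3: S_3 = -2.24 * (-1.11)^3 ≈ 3.06
i=4: S_4 = -2.24 * (-1.11)^4 ≈ -3.4
The first 5 terms are: [-2.24, 2.49, -2.76, 3.06, -3.4]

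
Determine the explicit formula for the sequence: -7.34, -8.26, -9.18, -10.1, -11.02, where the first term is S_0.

Check differences: -8.26 - -7.34 = -0.92
-9.18 - -8.26 = -0.92
Common difference d = -0.92.
First term a = -7.34.
Formula: S_i = -7.34 - 0.92*i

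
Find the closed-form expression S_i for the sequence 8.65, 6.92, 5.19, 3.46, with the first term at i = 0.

Check differences: 6.92 - 8.65 = -1.73
5.19 - 6.92 = -1.73
Common difference d = -1.73.
First term a = 8.65.
Formula: S_i = 8.65 - 1.73*i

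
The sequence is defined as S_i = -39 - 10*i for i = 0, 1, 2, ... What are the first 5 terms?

This is an arithmetic sequence.
i=0: S_0 = -39 + -10*0 = -39
i=1: S_1 = -39 + -10*1 = -49
i=2: S_2 = -39 + -10*2 = -59
i=3: S_3 = -39 + -10*3 = -69
i=4: S_4 = -39 + -10*4 = -79
The first 5 terms are: [-39, -49, -59, -69, -79]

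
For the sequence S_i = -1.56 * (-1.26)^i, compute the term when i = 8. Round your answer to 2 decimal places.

S_8 = -1.56 * (-1.26)^8 ≈ -1.56 * 6.3528 ≈ -9.91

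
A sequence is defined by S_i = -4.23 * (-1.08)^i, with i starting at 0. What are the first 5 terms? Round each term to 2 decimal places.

This is a geometric sequence.
i=0: S_0 = -4.23 * (-1.08)^0 = -4.23
i=1: S_1 = -4.23 * (-1.08)^1 ≈ 4.57
i=2: S_2 = -4.23 * (-1.08)^2 ≈ -4.93
i=3: S_3 = -4.23 * (-1.08)^3 ≈ 5.33
i=4: S_4 = -4.23 * (-1.08)^4 ≈ -5.75
The first 5 terms are: [-4.23, 4.57, -4.93, 5.33, -5.75]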